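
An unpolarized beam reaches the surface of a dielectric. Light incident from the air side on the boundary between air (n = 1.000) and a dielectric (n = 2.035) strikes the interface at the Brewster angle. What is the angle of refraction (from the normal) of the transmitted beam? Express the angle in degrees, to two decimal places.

θ_t ≈ 26.17°

First find Brewster's angle: tan θ_B = 2.035/1.000 = 2.0350, giving θ_B = 63.83°.
The refracted ray is perpendicular to the reflected ray, so θ_t = 90° − θ_B = 26.17°.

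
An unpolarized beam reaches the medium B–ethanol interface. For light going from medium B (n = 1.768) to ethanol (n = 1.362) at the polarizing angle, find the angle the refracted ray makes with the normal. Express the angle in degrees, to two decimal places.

θ_B = arctan(n₂/n₁) = arctan(1.362/1.768) = 37.61°.
The refracted ray is perpendicular to the reflected ray, so θ_t = 90° − θ_B = 52.39°.

θ_t ≈ 52.39°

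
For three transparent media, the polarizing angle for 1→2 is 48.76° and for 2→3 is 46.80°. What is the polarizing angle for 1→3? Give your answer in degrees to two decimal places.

tan θ_B(1→2) = n₂/n₁ = tan 48.76° = 1.1407.
tan θ_B(2→3) = n₃/n₂ = tan 46.80° = 1.0649.
So n₃/n₁ = (n₂/n₁)(n₃/n₂) = 1.1407 × 1.0649 = 1.2147.
θ_B(1→3) = arctan(1.2147) = 50.54°.

θ_B ≈ 50.54°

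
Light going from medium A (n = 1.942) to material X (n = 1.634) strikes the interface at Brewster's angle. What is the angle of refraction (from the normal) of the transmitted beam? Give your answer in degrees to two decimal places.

θ_B = arctan(n₂/n₁) = arctan(1.634/1.942) = 40.08°.
At Brewster's angle the reflected and refracted rays are perpendicular, so θ_t = 90° − θ_B = 90° − 40.08° = 49.92°.

θ_t ≈ 49.92°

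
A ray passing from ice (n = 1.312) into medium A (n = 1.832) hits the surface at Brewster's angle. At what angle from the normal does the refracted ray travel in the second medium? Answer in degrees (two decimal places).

θ_t ≈ 35.61°

θ_B = arctan(n₂/n₁) = arctan(1.832/1.312) = 54.39°.
The refracted ray is perpendicular to the reflected ray, so θ_t = 90° − θ_B = 35.61°.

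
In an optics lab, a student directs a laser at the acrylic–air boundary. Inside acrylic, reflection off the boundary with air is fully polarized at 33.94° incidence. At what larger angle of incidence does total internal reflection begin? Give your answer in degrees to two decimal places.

θ_c ≈ 42.30°

tan θ_B = n₂/n₁ = tan 33.94° = 0.6730.
Total internal reflection: sin θ_c = n₂/n₁ = 0.6730.
θ_c = arcsin(0.6730) = 42.30°.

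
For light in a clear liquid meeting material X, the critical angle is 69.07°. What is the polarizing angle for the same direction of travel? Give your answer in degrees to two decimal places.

θ_B ≈ 43.05°

At the critical angle sin θ_c = n₂/n₁, giving n₂/n₁ = sin 69.07° = 0.9340.
Then tan θ_B = n₂/n₁ = 0.9340, so θ_B = arctan 0.9340 = 43.05°.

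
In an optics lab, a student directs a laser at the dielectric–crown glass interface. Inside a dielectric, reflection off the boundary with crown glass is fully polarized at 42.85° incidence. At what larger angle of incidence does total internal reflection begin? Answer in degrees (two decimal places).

n₂/n₁ = tan 42.85° = 0.9276; the critical angle satisfies sin θ_c = n₂/n₁.
θ_c = arcsin(0.9276) = 68.07°.

θ_c ≈ 68.07°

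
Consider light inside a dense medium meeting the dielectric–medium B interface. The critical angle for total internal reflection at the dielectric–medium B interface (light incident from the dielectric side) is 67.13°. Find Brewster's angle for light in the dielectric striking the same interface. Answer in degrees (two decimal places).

sin θ_c = n₂/n₁, so n₂/n₁ = sin 67.13° = 0.9214.
Brewster: tan θ_B = n₂/n₁ = 0.9214.
θ_B = arctan(0.9214) = 42.66°.

θ_B ≈ 42.66°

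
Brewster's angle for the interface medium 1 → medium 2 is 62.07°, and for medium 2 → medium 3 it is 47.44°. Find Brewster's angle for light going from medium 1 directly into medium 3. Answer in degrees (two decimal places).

Each Brewster angle gives a ratio: n₂/n₁ = tan 62.07° = 1.8863, n₃/n₂ = tan 47.44° = 1.0890.
Multiplying, n₃/n₁ = 1.8863 × 1.0890 = 2.0542, and θ_B(1→3) = arctan 2.0542 = 64.04°.

θ_B ≈ 64.04°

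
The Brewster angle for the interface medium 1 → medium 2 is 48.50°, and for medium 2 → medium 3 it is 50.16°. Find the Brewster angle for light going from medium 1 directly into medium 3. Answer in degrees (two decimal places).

θ_B ≈ 53.57°

n₂/n₁ = tan 48.50° = 1.1303 and n₃/n₂ = tan 50.16° = 1.1985.
So n₃/n₁ = (n₂/n₁)(n₃/n₂) = 1.1303 × 1.1985 = 1.3547.
θ_B(1→3) = arctan(1.3547) = 53.57°.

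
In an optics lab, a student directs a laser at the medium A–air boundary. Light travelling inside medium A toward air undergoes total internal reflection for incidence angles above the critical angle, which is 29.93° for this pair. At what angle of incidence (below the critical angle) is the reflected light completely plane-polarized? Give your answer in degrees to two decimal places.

θ_B ≈ 26.52°

At the critical angle sin θ_c = n₂/n₁, giving n₂/n₁ = sin 29.93° = 0.4989.
Then tan θ_B = n₂/n₁ = 0.4989, so θ_B = arctan 0.4989 = 26.52°.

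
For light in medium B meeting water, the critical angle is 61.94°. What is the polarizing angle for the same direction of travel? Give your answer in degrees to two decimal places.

At the critical angle sin θ_c = n₂/n₁, giving n₂/n₁ = sin 61.94° = 0.8825.
Then tan θ_B = n₂/n₁ = 0.8825, so θ_B = arctan 0.8825 = 41.43°.

θ_B ≈ 41.43°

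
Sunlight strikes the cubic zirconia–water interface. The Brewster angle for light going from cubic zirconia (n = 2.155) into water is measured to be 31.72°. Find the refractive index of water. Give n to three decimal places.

n ≈ 1.332

At the Brewster angle, tan θ_B = n₂/n₁ with n₁ on the incident side (cubic zirconia) and n₂ on the transmitted side (water).
n₂ = n₁ tan θ_B = 2.155 × tan 31.72° = 1.332.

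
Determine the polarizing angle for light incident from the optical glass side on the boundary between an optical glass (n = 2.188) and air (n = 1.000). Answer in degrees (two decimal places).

θ_B ≈ 24.56°

The reflected p-component vanishes when tan θ_B = n₂/n₁.
Here n₂/n₁ = 1.000/2.188 = 0.4570, and Brewster's law gives tan θ_B = n₂/n₁. Taking the arctangent, θ_B = 24.56°.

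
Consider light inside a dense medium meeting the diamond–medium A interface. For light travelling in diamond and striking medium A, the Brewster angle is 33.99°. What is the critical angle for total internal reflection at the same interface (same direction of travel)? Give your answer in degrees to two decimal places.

θ_c ≈ 42.40°

From Brewster, n₂/n₁ = tan θ_B = tan 33.99° = 0.6743.
Then sin θ_c = n₂/n₁ = 0.6743, so θ_c = arcsin 0.6743 = 42.40°.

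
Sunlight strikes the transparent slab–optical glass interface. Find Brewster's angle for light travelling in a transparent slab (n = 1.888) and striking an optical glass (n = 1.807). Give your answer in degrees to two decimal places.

θ_B ≈ 43.74°

At Brewster's angle the reflected and refracted rays are perpendicular, which with Snell's law gives tan θ_B = n₂/n₁.
Brewster's condition: tan θ_B = n₂/n₁ = 1.807/1.888 = 0.9571. Taking the arctangent, θ_B = 43.74°.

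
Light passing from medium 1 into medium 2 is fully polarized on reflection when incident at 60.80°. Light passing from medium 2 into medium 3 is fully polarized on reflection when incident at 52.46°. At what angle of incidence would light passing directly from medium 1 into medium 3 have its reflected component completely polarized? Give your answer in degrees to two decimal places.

Each Brewster angle gives a ratio: n₂/n₁ = tan 60.80° = 1.7893, n₃/n₂ = tan 52.46° = 1.3013.
n₃/n₁ = 2.3285. Then tan θ_B(1→3) = n₃/n₁, so θ_B(1→3) = arctan(2.3285) = 66.76°.

θ_B ≈ 66.76°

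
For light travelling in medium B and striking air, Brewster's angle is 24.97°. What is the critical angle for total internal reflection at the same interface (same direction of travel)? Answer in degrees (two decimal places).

From Brewster, n₂/n₁ = tan θ_B = tan 24.97° = 0.4657.
Then sin θ_c = n₂/n₁ = 0.4657, so θ_c = arcsin 0.4657 = 27.75°.

θ_c ≈ 27.75°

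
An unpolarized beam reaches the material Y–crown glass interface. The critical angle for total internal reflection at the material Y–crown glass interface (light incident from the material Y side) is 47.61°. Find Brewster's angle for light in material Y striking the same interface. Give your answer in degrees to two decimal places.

θ_B ≈ 36.45°

n₂/n₁ = sin θ_c = sin 47.61° = 0.7386.
tan θ_B equals the same ratio, so θ_B = arctan(0.7386) = 36.45°.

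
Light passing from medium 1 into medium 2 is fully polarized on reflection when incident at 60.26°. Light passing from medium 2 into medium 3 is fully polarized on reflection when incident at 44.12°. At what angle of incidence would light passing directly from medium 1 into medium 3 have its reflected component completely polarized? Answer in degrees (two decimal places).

θ_B ≈ 59.50°

n₂/n₁ = tan 60.26° = 1.7503 and n₃/n₂ = tan 44.12° = 0.9697.
Multiplying, n₃/n₁ = 1.7503 × 0.9697 = 1.6974, and θ_B(1→3) = arctan 1.6974 = 59.50°.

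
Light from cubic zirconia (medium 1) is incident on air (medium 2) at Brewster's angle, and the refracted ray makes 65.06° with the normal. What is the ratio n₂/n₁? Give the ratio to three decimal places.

θ_B + θ_t = 90°, so θ_B = 90° − 65.06° = 24.94°.
Then n₂/n₁ = tan θ_B = tan 24.94° = 0.465.

n₂/n₁ ≈ 0.465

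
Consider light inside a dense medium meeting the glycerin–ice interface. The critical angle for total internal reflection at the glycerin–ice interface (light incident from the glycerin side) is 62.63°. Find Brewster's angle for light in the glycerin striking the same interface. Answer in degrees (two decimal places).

θ_B ≈ 41.61°

sin θ_c = n₂/n₁, so n₂/n₁ = sin 62.63° = 0.8881.
Brewster: tan θ_B = n₂/n₁ = 0.8881.
θ_B = arctan(0.8881) = 41.61°.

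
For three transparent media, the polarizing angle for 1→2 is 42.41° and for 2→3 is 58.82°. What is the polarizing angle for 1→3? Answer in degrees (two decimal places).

tan θ_B(1→2) = n₂/n₁ = tan 42.41° = 0.9134.
tan θ_B(2→3) = n₃/n₂ = tan 58.82° = 1.6525.
n₃/n₁ = 1.5095. Then tan θ_B(1→3) = n₃/n₁, so θ_B(1→3) = arctan(1.5095) = 56.48°.

θ_B ≈ 56.48°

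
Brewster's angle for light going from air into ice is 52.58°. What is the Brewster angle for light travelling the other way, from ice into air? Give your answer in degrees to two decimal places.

θ_B' ≈ 37.42°

tan θ_B' = n₁/n₂ = 1/tan θ_B, so θ_B' = 90° − θ_B.
θ_B' = 90° − 52.58° = 37.42°.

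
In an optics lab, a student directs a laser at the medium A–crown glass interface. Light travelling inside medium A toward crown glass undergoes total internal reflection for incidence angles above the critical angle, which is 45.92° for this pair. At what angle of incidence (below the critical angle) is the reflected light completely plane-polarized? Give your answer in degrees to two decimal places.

At the critical angle sin θ_c = n₂/n₁, giving n₂/n₁ = sin 45.92° = 0.7184.
Then tan θ_B = n₂/n₁ = 0.7184, so θ_B = arctan 0.7184 = 35.69°.

θ_B ≈ 35.69°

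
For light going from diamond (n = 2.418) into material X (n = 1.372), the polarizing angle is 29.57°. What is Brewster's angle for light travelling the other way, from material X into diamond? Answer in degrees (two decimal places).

θ_B' ≈ 60.43°

tan θ_B' = n₁/n₂ = 1/tan θ_B, so θ_B' = 90° − θ_B.
θ_B' = 90° − 29.57° = 60.43°.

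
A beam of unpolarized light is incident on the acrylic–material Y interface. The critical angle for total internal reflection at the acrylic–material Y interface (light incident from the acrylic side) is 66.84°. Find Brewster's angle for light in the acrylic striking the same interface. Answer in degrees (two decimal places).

n₂/n₁ = sin θ_c = sin 66.84° = 0.9194.
tan θ_B equals the same ratio, so θ_B = arctan(0.9194) = 42.60°.

θ_B ≈ 42.60°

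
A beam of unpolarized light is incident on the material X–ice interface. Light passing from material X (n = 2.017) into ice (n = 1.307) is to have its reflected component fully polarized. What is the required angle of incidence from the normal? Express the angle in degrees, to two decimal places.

θ_B ≈ 32.94°

At Brewster's angle the reflected and refracted rays are perpendicular, which with Snell's law gives tan θ_B = n₂/n₁.
Here n₂/n₁ = 1.307/2.017 = 0.6480, and Brewster's law gives tan θ_B = n₂/n₁. Taking the arctangent, θ_B = 32.94°.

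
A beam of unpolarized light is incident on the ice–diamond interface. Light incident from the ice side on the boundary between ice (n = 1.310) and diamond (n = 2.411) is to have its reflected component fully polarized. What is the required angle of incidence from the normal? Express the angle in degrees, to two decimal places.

At Brewster's angle the reflected and refracted rays are perpendicular, which with Snell's law gives tan θ_B = n₂/n₁.
Brewster's condition: tan θ_B = n₂/n₁ = 2.411/1.310 = 1.8405.
So θ_B = arctan 1.8405 = 61.48°.

θ_B ≈ 61.48°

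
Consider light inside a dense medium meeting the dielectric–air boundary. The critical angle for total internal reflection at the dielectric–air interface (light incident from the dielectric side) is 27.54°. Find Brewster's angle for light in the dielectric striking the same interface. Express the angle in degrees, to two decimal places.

θ_B ≈ 24.81°

sin θ_c = n₂/n₁, so n₂/n₁ = sin 27.54° = 0.4624.
Brewster: tan θ_B = n₂/n₁ = 0.4624.
θ_B = arctan(0.4624) = 24.81°.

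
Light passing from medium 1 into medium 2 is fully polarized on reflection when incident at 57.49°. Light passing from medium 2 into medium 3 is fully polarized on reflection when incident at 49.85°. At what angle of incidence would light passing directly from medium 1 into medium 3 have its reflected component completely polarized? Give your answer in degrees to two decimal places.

θ_B ≈ 61.74°

Each Brewster angle gives a ratio: n₂/n₁ = tan 57.49° = 1.5691, n₃/n₂ = tan 49.85° = 1.1854.
n₃/n₁ = 1.8600. Then tan θ_B(1→3) = n₃/n₁, so θ_B(1→3) = arctan(1.8600) = 61.74°.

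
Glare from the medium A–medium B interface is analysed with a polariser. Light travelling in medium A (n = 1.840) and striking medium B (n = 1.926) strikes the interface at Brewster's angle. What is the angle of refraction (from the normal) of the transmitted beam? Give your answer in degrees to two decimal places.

θ_t ≈ 43.69°

First find Brewster's angle: tan θ_B = 1.926/1.840 = 1.0467, giving θ_B = 46.31°.
Since θ_B + θ_t = 90° at Brewster incidence, θ_t = 90° − 46.31° = 43.69°.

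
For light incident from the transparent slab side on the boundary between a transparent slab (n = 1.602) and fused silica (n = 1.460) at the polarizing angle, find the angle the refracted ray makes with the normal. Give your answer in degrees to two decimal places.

θ_t ≈ 47.66°

First find Brewster's angle: tan θ_B = 1.460/1.602 = 0.9114, giving θ_B = 42.34°.
The refracted ray is perpendicular to the reflected ray, so θ_t = 90° − θ_B = 47.66°.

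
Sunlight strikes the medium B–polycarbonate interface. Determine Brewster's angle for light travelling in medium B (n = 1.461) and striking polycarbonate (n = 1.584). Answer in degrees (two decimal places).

At Brewster's angle the reflected and refracted rays are perpendicular, which with Snell's law gives tan θ_B = n₂/n₁.
tan θ_B = n₂/n₁ = 1.584/1.461 = 1.0842.
So θ_B = arctan 1.0842 = 47.31°.

θ_B ≈ 47.31°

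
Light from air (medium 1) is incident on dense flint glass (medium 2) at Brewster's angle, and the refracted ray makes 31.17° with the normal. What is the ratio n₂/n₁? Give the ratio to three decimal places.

θ_B + θ_t = 90°, so θ_B = 90° − 31.17° = 58.83°.
Then n₂/n₁ = tan θ_B = tan 58.83° = 1.653.

n₂/n₁ ≈ 1.653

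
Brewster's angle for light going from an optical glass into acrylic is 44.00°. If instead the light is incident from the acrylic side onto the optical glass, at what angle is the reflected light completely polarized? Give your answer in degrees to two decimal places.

Reversing the direction swaps n₁ and n₂, so tan θ_B' = 1/tan θ_B and θ_B' = 90° − θ_B.
Hence θ_B' = 90° − 44.00° = 46.00°.

θ_B' ≈ 46.00°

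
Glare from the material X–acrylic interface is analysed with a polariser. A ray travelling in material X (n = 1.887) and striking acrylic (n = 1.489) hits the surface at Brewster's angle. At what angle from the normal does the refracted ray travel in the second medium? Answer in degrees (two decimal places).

First find Brewster's angle: tan θ_B = 1.489/1.887 = 0.7891, giving θ_B = 38.28°.
Since θ_B + θ_t = 90° at Brewster incidence, θ_t = 90° − 38.28° = 51.72°.

θ_t ≈ 51.72°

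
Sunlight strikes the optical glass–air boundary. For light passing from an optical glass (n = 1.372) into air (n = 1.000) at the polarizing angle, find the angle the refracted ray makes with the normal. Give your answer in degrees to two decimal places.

θ_t ≈ 53.91°

First find Brewster's angle: tan θ_B = 1.000/1.372 = 0.7289, giving θ_B = 36.09°.
At Brewster's angle the reflected and refracted rays are perpendicular, so θ_t = 90° − θ_B = 90° − 36.09° = 53.91°.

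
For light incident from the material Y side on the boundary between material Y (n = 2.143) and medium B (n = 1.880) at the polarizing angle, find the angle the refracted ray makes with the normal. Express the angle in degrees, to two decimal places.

θ_t ≈ 48.74°

First find Brewster's angle: tan θ_B = 1.880/2.143 = 0.8773, giving θ_B = 41.26°.
The refracted ray is perpendicular to the reflected ray, so θ_t = 90° − θ_B = 48.74°.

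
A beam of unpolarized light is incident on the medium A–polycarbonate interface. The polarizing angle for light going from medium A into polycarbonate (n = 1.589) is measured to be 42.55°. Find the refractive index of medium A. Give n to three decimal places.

n ≈ 1.731

Brewster's law: tan θ_B = n₂/n₁ (light incident in medium A, refracted into polycarbonate).
n₁ = n₂ / tan θ_B = 1.589 / tan 42.55° = 1.731.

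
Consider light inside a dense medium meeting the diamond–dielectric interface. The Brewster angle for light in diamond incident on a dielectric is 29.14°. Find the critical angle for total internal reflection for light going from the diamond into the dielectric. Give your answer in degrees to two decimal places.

n₂/n₁ = tan 29.14° = 0.5575; the critical angle satisfies sin θ_c = n₂/n₁.
θ_c = arcsin(0.5575) = 33.88°.

θ_c ≈ 33.88°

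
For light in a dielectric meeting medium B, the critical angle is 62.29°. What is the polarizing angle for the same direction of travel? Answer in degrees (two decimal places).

At the critical angle sin θ_c = n₂/n₁, giving n₂/n₁ = sin 62.29° = 0.8853.
Then tan θ_B = n₂/n₁ = 0.8853, so θ_B = arctan 0.8853 = 41.52°.

θ_B ≈ 41.52°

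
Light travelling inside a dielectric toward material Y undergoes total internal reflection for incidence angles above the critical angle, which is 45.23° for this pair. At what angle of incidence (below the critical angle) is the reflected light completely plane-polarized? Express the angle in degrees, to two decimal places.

sin θ_c = n₂/n₁, so n₂/n₁ = sin 45.23° = 0.7099.
Brewster: tan θ_B = n₂/n₁ = 0.7099.
θ_B = arctan(0.7099) = 35.37°.

θ_B ≈ 35.37°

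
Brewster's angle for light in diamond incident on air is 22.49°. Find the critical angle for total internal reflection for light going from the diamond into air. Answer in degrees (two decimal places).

θ_c ≈ 24.46°

From Brewster, n₂/n₁ = tan θ_B = tan 22.49° = 0.4140.
Then sin θ_c = n₂/n₁ = 0.4140, so θ_c = arcsin 0.4140 = 24.46°.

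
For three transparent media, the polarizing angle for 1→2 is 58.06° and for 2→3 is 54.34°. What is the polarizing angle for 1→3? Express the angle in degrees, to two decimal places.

θ_B ≈ 65.90°

tan θ_B(1→2) = n₂/n₁ = tan 58.06° = 1.6041.
tan θ_B(2→3) = n₃/n₂ = tan 54.34° = 1.3937.
Multiplying, n₃/n₁ = 1.6041 × 1.3937 = 2.2356, and θ_B(1→3) = arctan 2.2356 = 65.90°.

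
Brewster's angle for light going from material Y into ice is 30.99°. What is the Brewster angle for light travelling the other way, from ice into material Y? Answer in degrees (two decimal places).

The two Brewster angles are complementary: θ_B' = 90° − θ_B = 90° − 30.99° = 59.01°.

θ_B' ≈ 59.01°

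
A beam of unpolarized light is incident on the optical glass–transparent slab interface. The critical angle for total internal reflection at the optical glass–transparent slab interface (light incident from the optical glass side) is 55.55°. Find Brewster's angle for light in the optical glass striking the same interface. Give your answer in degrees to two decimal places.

n₂/n₁ = sin θ_c = sin 55.55° = 0.8246.
tan θ_B equals the same ratio, so θ_B = arctan(0.8246) = 39.51°.

θ_B ≈ 39.51°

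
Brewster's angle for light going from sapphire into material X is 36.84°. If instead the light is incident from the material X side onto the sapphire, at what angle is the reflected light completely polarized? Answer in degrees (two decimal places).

The two Brewster angles are complementary: θ_B' = 90° − θ_B = 90° − 36.84° = 53.16°.

θ_B' ≈ 53.16°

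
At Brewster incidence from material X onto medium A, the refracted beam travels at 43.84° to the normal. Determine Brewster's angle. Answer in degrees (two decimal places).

θ_B ≈ 46.16°

Since the reflected and refracted rays are at right angles at the polarizing angle, θ_B + θ_t = 90°.
So θ_B = 90° − θ_t = 90° − 43.84° = 46.16°.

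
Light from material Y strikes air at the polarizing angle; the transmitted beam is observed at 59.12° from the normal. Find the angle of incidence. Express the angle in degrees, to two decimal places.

θ_B ≈ 30.88°

At Brewster's angle the reflected and refracted rays are perpendicular, so θ_B + θ_t = 90°.
So θ_B = 90° − θ_t = 90° − 59.12° = 30.88°.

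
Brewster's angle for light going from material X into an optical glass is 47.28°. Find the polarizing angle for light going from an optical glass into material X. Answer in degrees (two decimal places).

θ_B' ≈ 42.72°

The two Brewster angles are complementary: θ_B' = 90° − θ_B = 90° − 47.28° = 42.72°.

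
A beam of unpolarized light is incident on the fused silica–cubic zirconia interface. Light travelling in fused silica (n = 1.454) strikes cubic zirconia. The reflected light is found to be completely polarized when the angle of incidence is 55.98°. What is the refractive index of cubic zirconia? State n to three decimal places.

n ≈ 2.154

Full polarization of the reflected beam means tan θ_B = n₂/n₁, where n₁ is the incident medium (fused silica).
n₂ = n₁ tan θ_B = 1.454 × tan 55.98° = 2.154.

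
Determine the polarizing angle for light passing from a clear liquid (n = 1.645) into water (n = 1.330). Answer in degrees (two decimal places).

θ_B ≈ 38.96°

At Brewster's angle the reflected and refracted rays are perpendicular, which with Snell's law gives tan θ_B = n₂/n₁.
Brewster's condition: tan θ_B = n₂/n₁ = 1.330/1.645 = 0.8085. Taking the arctangent, θ_B = 38.96°.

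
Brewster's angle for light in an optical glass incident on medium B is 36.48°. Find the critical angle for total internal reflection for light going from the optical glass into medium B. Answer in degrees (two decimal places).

tan θ_B = n₂/n₁ = tan 36.48° = 0.7394.
Total internal reflection: sin θ_c = n₂/n₁ = 0.7394.
θ_c = arcsin(0.7394) = 47.68°.

θ_c ≈ 47.68°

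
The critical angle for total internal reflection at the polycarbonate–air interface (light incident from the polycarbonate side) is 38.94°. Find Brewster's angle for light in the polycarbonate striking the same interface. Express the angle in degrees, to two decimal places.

At the critical angle sin θ_c = n₂/n₁, giving n₂/n₁ = sin 38.94° = 0.6285.
Then tan θ_B = n₂/n₁ = 0.6285, so θ_B = arctan 0.6285 = 32.15°.

θ_B ≈ 32.15°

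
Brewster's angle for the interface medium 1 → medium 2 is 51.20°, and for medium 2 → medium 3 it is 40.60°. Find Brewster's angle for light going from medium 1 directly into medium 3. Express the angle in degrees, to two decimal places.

Each Brewster angle gives a ratio: n₂/n₁ = tan 51.20° = 1.2437, n₃/n₂ = tan 40.60° = 0.8571.
Multiplying, n₃/n₁ = 1.2437 × 0.8571 = 1.0660, and θ_B(1→3) = arctan 1.0660 = 46.83°.

θ_B ≈ 46.83°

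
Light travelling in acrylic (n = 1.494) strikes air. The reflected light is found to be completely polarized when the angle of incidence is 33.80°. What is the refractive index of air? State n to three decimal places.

At the Brewster angle, tan θ_B = n₂/n₁ with n₁ on the incident side (acrylic) and n₂ on the transmitted side (air).
n₂ = n₁ tan θ_B = 1.494 × tan 33.80° = 1.000.

n ≈ 1.000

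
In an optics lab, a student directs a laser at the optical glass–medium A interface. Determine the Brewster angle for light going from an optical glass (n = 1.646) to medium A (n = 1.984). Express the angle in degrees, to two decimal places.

θ_B ≈ 50.32°

tan θ_B = n₂/n₁ = 1.984/1.646 = 1.2053.
θ_B = arctan(1.2053) = 50.32°.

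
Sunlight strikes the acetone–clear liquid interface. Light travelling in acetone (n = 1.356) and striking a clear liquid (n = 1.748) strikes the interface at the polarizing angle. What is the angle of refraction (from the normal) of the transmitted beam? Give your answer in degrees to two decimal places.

First find Brewster's angle: tan θ_B = 1.748/1.356 = 1.2891, giving θ_B = 52.20°.
At Brewster's angle the reflected and refracted rays are perpendicular, so θ_t = 90° − θ_B = 90° − 52.20° = 37.80°.

θ_t ≈ 37.80°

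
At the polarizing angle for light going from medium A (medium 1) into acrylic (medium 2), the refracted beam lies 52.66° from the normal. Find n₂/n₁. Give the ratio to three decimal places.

n₂/n₁ ≈ 0.763

θ_B + θ_t = 90°, so θ_B = 90° − 52.66° = 37.34°.
Then n₂/n₁ = tan θ_B = tan 37.34° = 0.763.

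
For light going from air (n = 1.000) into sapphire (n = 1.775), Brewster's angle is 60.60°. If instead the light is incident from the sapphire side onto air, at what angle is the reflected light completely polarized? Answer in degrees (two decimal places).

Reversing the direction swaps n₁ and n₂, so tan θ_B' = 1/tan θ_B and θ_B' = 90° − θ_B.
Hence θ_B' = 90° − 60.60° = 29.40°.

θ_B' ≈ 29.40°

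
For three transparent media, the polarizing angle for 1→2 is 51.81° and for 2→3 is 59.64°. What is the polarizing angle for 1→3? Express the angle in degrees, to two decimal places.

θ_B ≈ 65.26°

tan θ_B(1→2) = n₂/n₁ = tan 51.81° = 1.2712.
tan θ_B(2→3) = n₃/n₂ = tan 59.64° = 1.7072.
n₃/n₁ = 2.1702. Then tan θ_B(1→3) = n₃/n₁, so θ_B(1→3) = arctan(2.1702) = 65.26°.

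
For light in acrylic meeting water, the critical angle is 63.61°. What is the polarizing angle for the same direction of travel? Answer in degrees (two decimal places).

At the critical angle sin θ_c = n₂/n₁, giving n₂/n₁ = sin 63.61° = 0.8958.
Then tan θ_B = n₂/n₁ = 0.8958, so θ_B = arctan 0.8958 = 41.85°.

θ_B ≈ 41.85°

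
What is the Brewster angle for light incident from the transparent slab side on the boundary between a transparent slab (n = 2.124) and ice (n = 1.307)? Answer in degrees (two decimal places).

θ_B ≈ 31.61°

Brewster's condition: tan θ_B = n₂/n₁ = 1.307/2.124 = 0.6153.
θ_B = arctan(0.6153) = 31.61°.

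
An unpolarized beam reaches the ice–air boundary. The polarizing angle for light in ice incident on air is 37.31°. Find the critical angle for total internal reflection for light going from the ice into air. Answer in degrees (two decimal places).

θ_c ≈ 49.65°

From Brewster, n₂/n₁ = tan θ_B = tan 37.31° = 0.7621.
Then sin θ_c = n₂/n₁ = 0.7621, so θ_c = arcsin 0.7621 = 49.65°.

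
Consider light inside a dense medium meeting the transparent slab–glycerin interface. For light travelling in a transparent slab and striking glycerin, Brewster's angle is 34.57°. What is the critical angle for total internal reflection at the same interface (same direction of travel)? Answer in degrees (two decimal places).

tan θ_B = n₂/n₁ = tan 34.57° = 0.6891.
Total internal reflection: sin θ_c = n₂/n₁ = 0.6891.
θ_c = arcsin(0.6891) = 43.56°.

θ_c ≈ 43.56°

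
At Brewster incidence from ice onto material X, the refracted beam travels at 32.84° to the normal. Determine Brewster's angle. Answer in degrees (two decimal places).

At Brewster's angle the reflected and refracted rays are perpendicular, so θ_B + θ_t = 90°.
θ_B = 90° − 32.84° = 57.16°.

θ_B ≈ 57.16°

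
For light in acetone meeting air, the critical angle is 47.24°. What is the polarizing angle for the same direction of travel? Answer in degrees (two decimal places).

θ_B ≈ 36.29°

n₂/n₁ = sin θ_c = sin 47.24° = 0.7342.
tan θ_B equals the same ratio, so θ_B = arctan(0.7342) = 36.29°.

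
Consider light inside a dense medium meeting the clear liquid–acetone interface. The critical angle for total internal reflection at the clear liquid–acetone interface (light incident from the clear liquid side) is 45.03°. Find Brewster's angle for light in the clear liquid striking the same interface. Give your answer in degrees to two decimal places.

At the critical angle sin θ_c = n₂/n₁, giving n₂/n₁ = sin 45.03° = 0.7075.
Then tan θ_B = n₂/n₁ = 0.7075, so θ_B = arctan 0.7075 = 35.28°.

θ_B ≈ 35.28°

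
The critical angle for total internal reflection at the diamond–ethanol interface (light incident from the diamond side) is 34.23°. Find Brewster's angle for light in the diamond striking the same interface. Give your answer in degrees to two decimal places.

sin θ_c = n₂/n₁, so n₂/n₁ = sin 34.23° = 0.5625.
Brewster: tan θ_B = n₂/n₁ = 0.5625.
θ_B = arctan(0.5625) = 29.36°.

θ_B ≈ 29.36°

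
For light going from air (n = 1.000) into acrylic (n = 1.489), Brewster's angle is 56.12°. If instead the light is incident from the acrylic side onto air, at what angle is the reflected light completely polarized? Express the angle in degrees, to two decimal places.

tan θ_B' = n₁/n₂ = 1/tan θ_B, so θ_B' = 90° − θ_B.
θ_B' = 90° − 56.12° = 33.88°.

θ_B' ≈ 33.88°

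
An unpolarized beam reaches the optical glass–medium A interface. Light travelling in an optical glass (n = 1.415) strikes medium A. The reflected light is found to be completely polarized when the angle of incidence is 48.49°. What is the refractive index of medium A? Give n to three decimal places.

n ≈ 1.599

Brewster's law: tan θ_B = n₂/n₁ (light incident in an optical glass, refracted into medium A).
n₂ = n₁ tan θ_B = 1.415 × tan 48.49° = 1.599.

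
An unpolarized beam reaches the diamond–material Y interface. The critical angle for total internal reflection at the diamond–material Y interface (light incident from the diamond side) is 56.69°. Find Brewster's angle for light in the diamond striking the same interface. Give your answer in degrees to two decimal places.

sin θ_c = n₂/n₁, so n₂/n₁ = sin 56.69° = 0.8357.
Brewster: tan θ_B = n₂/n₁ = 0.8357.
θ_B = arctan(0.8357) = 39.89°.

θ_B ≈ 39.89°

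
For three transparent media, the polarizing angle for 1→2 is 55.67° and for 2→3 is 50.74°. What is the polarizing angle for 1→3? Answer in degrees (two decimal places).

tan θ_B(1→2) = n₂/n₁ = tan 55.67° = 1.4643.
tan θ_B(2→3) = n₃/n₂ = tan 50.74° = 1.2235.
Multiplying, n₃/n₁ = 1.4643 × 1.2235 = 1.7916, and θ_B(1→3) = arctan 1.7916 = 60.83°.

θ_B ≈ 60.83°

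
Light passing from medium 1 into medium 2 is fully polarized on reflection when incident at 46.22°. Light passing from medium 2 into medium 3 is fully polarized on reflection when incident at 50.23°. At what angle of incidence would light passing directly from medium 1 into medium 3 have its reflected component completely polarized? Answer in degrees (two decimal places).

θ_B ≈ 51.43°

n₂/n₁ = tan 46.22° = 1.0435 and n₃/n₂ = tan 50.23° = 1.2015.
n₃/n₁ = 1.2538. Then tan θ_B(1→3) = n₃/n₁, so θ_B(1→3) = arctan(1.2538) = 51.43°.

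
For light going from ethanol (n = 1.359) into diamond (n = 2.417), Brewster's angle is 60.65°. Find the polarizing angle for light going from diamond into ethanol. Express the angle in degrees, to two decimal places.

θ_B' ≈ 29.35°

tan θ_B' = n₁/n₂ = 1/tan θ_B, so θ_B' = 90° − θ_B.
θ_B' = 90° − 60.65° = 29.35°.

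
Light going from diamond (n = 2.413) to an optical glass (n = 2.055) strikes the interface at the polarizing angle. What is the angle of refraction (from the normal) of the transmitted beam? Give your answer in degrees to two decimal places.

θ_B = arctan(n₂/n₁) = arctan(2.055/2.413) = 40.42°.
Since θ_B + θ_t = 90° at Brewster incidence, θ_t = 90° − 40.42° = 49.58°.

θ_t ≈ 49.58°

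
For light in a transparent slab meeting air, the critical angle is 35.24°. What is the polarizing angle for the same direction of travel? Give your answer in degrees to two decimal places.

θ_B ≈ 29.99°

n₂/n₁ = sin θ_c = sin 35.24° = 0.5770.
tan θ_B equals the same ratio, so θ_B = arctan(0.5770) = 29.99°.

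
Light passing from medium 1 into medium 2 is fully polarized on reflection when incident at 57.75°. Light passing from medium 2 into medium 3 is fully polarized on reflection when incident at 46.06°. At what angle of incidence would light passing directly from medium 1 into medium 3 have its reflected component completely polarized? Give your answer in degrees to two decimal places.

Each Brewster angle gives a ratio: n₂/n₁ = tan 57.75° = 1.5849, n₃/n₂ = tan 46.06° = 1.0377.
So n₃/n₁ = (n₂/n₁)(n₃/n₂) = 1.5849 × 1.0377 = 1.6447.
θ_B(1→3) = arctan(1.6447) = 58.70°.

θ_B ≈ 58.70°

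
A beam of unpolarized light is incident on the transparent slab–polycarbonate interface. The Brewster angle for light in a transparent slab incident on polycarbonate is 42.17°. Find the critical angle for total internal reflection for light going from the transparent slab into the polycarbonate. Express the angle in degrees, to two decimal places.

n₂/n₁ = tan 42.17° = 0.9058; the critical angle satisfies sin θ_c = n₂/n₁.
θ_c = arcsin(0.9058) = 64.93°.

θ_c ≈ 64.93°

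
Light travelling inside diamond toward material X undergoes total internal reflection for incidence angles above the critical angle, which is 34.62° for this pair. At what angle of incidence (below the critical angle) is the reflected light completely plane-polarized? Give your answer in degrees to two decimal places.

At the critical angle sin θ_c = n₂/n₁, giving n₂/n₁ = sin 34.62° = 0.5681.
Then tan θ_B = n₂/n₁ = 0.5681, so θ_B = arctan 0.5681 = 29.60°.

θ_B ≈ 29.60°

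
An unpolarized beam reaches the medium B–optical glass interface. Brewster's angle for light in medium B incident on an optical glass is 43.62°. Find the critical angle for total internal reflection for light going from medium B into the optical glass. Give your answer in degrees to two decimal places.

θ_c ≈ 72.36°

tan θ_B = n₂/n₁ = tan 43.62° = 0.9530.
Total internal reflection: sin θ_c = n₂/n₁ = 0.9530.
θ_c = arcsin(0.9530) = 72.36°.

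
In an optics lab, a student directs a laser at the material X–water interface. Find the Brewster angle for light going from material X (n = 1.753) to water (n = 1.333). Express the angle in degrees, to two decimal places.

Here n₂/n₁ = 1.333/1.753 = 0.7604, and Brewster's law gives tan θ_B = n₂/n₁. Taking the arctangent, θ_B = 37.25°.

θ_B ≈ 37.25°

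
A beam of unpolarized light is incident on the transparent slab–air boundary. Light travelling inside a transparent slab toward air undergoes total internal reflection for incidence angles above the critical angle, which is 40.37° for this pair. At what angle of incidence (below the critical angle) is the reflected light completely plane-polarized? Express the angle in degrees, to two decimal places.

n₂/n₁ = sin θ_c = sin 40.37° = 0.6477.
tan θ_B equals the same ratio, so θ_B = arctan(0.6477) = 32.93°.

θ_B ≈ 32.93°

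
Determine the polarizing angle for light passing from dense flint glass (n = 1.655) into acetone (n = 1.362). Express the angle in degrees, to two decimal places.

θ_B ≈ 39.45°

Brewster's condition: tan θ_B = n₂/n₁ = 1.362/1.655 = 0.8230.
θ_B = arctan(0.8230) = 39.45°.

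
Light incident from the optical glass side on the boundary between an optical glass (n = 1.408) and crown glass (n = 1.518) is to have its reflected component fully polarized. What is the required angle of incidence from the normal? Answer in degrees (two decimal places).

θ_B ≈ 47.15°

Brewster's condition: tan θ_B = n₂/n₁ = 1.518/1.408 = 1.0781.
So θ_B = arctan 1.0781 = 47.15°.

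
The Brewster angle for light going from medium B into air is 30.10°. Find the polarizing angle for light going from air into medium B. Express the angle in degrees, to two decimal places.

θ_B' ≈ 59.90°

Reversing the direction swaps n₁ and n₂, so tan θ_B' = 1/tan θ_B and θ_B' = 90° − θ_B.
Hence θ_B' = 90° − 30.10° = 59.90°.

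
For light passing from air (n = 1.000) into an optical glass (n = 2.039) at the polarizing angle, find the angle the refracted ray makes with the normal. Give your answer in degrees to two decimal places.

θ_t ≈ 26.13°

First find Brewster's angle: tan θ_B = 2.039/1.000 = 2.0390, giving θ_B = 63.87°.
At Brewster's angle the reflected and refracted rays are perpendicular, so θ_t = 90° − θ_B = 90° − 63.87° = 26.13°.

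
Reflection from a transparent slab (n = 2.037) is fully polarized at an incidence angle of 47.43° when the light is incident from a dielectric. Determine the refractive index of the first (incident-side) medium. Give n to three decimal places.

n ≈ 1.871

Full polarization of the reflected beam means tan θ_B = n₂/n₁, where n₁ is the incident medium (a dielectric).
n₁ = n₂ / tan θ_B = 2.037 / tan 47.43° = 1.871.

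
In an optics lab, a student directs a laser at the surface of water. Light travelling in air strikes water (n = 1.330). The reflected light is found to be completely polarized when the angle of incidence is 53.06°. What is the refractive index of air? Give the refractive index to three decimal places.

Full polarization of the reflected beam means tan θ_B = n₂/n₁, where n₁ is the incident medium (air).
n₁ = n₂ / tan θ_B = 1.330 / tan 53.06° = 1.000.

n ≈ 1.000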